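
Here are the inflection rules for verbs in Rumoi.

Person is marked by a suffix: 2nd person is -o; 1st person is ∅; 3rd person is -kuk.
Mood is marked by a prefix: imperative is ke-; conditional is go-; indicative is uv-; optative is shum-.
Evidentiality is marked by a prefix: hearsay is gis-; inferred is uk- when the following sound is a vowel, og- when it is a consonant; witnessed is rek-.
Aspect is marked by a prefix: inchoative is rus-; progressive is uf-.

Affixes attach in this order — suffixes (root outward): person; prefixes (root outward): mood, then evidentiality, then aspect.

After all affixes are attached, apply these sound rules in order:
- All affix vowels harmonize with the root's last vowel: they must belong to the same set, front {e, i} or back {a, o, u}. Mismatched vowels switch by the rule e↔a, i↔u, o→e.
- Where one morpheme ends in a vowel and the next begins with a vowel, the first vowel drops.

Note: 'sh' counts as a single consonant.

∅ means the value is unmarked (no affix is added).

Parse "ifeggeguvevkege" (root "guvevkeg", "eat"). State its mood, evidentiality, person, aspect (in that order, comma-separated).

Segment: uf-og-go-guvevkeg-o.
mood: go- → conditional.
evidentiality: uk/og- → inferred.
person: -o → 2nd person.
aspect: uf- → progressive.

conditional, inferred, 2nd person, progressive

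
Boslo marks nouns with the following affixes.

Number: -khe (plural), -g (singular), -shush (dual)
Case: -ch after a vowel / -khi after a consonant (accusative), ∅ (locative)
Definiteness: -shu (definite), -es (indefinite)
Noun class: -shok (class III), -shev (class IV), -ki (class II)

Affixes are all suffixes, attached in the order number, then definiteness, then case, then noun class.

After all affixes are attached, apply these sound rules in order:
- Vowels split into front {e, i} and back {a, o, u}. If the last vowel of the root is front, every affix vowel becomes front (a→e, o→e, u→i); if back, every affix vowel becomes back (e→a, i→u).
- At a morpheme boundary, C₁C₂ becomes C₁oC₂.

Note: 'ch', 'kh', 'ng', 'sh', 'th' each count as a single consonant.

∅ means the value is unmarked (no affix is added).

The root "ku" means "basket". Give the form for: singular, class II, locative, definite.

Attach number singular -g → kug.
Attach definiteness definite -shu → kugshu.
case = locative: zero marking, form stays kugshu.
Attach noun class class II -ki → kugshuki.
Apply vowel harmony: kugshuki → kugshuku.
Apply epenthesis: kugshuku → kugoshuku.

kugoshuku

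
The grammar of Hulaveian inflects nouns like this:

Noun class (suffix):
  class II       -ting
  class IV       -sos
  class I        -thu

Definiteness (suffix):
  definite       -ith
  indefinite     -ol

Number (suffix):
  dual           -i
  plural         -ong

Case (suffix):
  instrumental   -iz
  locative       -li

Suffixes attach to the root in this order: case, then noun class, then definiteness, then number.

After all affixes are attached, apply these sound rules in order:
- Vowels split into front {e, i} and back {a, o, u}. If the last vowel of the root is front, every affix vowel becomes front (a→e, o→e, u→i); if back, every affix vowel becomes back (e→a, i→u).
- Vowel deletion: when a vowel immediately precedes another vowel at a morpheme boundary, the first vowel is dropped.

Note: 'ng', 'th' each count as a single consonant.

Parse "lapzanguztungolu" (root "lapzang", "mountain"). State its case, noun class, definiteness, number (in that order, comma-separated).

instrumental, class II, indefinite, dual

Segment: lapzang-iz-ting-ol-i.
case: -iz → instrumental.
noun class: -ting → class II.
definiteness: -ol → indefinite.
number: -i → dual.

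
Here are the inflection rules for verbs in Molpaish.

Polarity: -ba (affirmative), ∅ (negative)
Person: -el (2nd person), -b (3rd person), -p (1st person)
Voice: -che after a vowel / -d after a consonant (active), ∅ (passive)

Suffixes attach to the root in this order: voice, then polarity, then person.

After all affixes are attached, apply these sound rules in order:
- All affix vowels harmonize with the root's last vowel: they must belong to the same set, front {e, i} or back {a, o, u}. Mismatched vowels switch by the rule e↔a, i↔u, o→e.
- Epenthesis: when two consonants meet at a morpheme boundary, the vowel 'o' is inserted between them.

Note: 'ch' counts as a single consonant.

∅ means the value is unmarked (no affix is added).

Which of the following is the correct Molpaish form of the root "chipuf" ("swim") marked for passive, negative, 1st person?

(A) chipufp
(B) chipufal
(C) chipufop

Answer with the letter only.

C

voice = passive: zero marking, form stays chipuf.
polarity = negative: zero marking, form stays chipuf.
Attach person 1st person -p → chipufp.
Vowel harmony: no change.
Apply epenthesis: chipufp → chipufop.
So the correct form is chipufop, option (C).
(A) chipufp is wrong: it fails to apply the sound rule(s).
(B) chipufal is wrong: it uses 2nd person instead of 1st person for person.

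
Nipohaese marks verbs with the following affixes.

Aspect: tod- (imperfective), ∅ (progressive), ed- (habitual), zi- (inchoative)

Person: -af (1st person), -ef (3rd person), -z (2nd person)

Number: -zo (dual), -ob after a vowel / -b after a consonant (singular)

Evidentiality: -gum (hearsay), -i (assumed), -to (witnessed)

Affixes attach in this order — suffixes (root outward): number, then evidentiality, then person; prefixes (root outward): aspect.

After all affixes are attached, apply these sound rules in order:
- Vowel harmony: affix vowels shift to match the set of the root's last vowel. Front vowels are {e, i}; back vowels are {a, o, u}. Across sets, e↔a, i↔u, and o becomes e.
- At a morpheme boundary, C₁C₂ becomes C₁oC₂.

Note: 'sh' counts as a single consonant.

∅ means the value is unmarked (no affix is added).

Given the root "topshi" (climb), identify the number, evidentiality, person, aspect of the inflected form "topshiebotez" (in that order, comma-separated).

singular, witnessed, 2nd person, progressive

Segment: topshi-ob-to-z.
number: -ob/b → singular.
evidentiality: -to → witnessed.
person: -z → 2nd person.
aspect: ∅ → progressive.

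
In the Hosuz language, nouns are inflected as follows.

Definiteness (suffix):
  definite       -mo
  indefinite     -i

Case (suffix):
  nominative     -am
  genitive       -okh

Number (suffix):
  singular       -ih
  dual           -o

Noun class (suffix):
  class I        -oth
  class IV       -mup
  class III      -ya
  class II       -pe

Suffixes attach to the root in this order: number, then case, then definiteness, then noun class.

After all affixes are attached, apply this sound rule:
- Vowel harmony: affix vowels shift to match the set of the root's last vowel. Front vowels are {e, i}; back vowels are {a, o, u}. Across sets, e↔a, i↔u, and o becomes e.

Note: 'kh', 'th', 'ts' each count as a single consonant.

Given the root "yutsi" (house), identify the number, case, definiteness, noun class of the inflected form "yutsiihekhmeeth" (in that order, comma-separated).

Segment: yutsi-ih-okh-mo-oth.
number: -ih → singular.
case: -okh → genitive.
definiteness: -mo → definite.
noun class: -oth → class I.

singular, genitive, definite, class I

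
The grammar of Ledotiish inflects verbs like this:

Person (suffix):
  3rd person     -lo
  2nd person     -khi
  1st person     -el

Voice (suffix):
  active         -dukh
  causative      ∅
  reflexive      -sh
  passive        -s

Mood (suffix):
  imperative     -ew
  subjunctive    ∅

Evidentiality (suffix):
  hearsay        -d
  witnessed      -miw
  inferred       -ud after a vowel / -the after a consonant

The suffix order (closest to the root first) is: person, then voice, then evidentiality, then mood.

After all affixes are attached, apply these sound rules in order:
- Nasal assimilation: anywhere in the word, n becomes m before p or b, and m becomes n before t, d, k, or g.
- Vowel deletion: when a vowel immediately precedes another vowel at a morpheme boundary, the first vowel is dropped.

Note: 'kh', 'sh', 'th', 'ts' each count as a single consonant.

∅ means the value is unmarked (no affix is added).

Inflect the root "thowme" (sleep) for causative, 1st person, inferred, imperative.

thowmelthew

Attach person 1st person -el → thowmeel.
voice = causative: zero marking, form stays thowmeel.
Attach evidentiality inferred -the (after consonant 'l') → thowmeelthe.
Attach mood imperative -ew → thowmeeltheew.
Nasal assimilation: no change.
Apply vowel deletion: thowmeeltheew → thowmelthew.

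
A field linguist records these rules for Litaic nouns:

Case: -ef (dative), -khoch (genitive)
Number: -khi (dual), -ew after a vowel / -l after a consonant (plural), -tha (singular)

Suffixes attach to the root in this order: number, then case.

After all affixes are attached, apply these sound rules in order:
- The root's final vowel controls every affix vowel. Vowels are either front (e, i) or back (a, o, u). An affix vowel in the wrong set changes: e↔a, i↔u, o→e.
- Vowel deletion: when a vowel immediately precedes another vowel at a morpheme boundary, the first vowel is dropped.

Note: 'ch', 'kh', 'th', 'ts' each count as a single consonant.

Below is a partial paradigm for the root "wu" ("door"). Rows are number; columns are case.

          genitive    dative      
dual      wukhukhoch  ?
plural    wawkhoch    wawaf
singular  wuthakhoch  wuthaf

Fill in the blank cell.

wukhaf

Attach number dual -khi → wukhi.
Attach case dative -ef → wukhief.
Apply vowel harmony: wukhief → wukhuaf.
Apply vowel deletion: wukhuaf → wukhaf.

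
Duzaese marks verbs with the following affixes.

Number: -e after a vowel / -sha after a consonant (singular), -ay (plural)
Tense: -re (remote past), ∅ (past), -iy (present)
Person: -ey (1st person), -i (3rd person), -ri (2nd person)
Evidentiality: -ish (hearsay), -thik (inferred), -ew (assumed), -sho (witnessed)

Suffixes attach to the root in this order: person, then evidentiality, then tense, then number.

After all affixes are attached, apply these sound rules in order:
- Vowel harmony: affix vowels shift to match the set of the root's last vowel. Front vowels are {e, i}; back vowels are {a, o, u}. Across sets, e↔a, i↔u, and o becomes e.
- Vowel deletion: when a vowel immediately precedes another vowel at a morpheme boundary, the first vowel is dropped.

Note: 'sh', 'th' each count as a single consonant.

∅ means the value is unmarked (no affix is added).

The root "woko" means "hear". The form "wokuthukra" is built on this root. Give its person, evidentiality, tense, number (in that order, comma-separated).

Segment: woko-i-thik-re-e.
person: -i → 3rd person.
evidentiality: -thik → inferred.
tense: -re → remote past.
number: -e/sha → singular.

3rd person, inferred, remote past, singular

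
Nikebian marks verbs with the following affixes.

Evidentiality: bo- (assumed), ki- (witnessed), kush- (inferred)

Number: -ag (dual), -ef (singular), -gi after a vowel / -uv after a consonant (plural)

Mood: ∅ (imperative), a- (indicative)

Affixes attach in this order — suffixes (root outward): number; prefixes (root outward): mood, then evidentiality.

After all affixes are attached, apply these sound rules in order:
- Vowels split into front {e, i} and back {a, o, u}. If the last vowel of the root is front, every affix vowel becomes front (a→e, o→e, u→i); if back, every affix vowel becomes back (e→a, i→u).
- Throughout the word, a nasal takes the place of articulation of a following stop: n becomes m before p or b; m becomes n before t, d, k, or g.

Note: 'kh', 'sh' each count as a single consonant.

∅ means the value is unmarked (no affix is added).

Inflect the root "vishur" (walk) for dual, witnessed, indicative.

Attach number dual -ag → vishurag.
Attach mood indicative a- → avishurag.
Attach evidentiality witnessed ki- → kiavishurag.
Apply vowel harmony: kiavishurag → kuavishurag.
Nasal assimilation: no change.

kuavishurag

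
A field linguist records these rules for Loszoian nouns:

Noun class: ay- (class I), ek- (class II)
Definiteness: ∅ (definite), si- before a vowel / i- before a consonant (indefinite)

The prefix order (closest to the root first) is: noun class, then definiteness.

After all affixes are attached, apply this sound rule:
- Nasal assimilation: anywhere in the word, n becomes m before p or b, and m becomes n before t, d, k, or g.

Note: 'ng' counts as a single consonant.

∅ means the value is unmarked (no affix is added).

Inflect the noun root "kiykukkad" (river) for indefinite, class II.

Attach noun class class II ek- → ekkiykukkad.
Attach definiteness indefinite si- (before vowel 'e') → siekkiykukkad.
Nasal assimilation: no change.

siekkiykukkad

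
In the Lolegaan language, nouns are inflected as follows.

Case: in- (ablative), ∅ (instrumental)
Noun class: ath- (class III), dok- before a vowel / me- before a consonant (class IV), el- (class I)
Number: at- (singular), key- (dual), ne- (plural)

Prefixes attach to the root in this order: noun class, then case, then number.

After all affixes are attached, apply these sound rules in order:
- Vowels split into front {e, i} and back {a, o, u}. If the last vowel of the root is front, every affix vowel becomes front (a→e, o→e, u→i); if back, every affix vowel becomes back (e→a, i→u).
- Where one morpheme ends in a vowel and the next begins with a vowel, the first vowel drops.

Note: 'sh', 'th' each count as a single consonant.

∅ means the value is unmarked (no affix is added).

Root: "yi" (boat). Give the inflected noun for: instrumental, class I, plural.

nelyi

Attach noun class class I el- → elyi.
case = instrumental: zero marking, form stays elyi.
Attach number plural ne- → neelyi.
Vowel harmony: no change.
Apply vowel deletion: neelyi → nelyi.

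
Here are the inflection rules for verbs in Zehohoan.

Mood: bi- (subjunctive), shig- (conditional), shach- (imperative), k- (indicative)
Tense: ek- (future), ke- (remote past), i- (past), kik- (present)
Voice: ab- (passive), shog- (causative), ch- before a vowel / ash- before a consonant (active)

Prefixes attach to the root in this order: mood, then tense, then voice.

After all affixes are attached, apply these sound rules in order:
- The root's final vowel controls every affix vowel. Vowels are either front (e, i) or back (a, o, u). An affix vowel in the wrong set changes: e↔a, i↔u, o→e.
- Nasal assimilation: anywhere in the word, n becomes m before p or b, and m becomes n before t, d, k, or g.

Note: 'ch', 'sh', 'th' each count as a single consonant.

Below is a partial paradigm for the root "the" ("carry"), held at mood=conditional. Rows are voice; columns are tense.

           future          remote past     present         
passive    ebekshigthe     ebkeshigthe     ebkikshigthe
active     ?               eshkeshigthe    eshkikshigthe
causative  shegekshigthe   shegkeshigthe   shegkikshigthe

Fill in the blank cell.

chekshigthe

Attach mood conditional shig- → shigthe.
Attach tense future ek- → ekshigthe.
Attach voice active ch- (before vowel 'e') → chekshigthe.
Vowel harmony: no change.
Nasal assimilation: no change.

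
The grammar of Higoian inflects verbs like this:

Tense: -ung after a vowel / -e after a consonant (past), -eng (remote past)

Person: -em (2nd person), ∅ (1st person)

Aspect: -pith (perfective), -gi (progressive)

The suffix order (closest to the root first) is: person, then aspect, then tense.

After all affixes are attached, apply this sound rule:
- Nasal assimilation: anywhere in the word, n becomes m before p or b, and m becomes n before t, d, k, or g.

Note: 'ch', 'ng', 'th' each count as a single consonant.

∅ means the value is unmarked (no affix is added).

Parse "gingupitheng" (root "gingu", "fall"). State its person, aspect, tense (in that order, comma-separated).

1st person, perfective, remote past

Segment: gingu-pith-eng.
person: ∅ → 1st person.
aspect: -pith → perfective.
tense: -eng → remote past.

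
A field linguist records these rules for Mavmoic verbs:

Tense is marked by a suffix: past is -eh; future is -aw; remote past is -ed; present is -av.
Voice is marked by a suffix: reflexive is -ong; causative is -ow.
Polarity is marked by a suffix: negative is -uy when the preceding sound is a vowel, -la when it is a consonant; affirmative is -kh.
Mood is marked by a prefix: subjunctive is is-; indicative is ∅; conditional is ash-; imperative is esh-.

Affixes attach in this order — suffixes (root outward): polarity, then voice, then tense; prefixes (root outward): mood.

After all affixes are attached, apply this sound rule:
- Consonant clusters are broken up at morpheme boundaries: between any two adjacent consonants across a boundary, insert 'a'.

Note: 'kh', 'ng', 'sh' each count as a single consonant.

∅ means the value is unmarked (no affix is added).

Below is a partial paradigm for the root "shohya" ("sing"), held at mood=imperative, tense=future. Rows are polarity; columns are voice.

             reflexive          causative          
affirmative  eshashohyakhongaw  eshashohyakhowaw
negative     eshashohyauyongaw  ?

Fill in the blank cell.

eshashohyauyowaw

Attach polarity negative -uy (after vowel 'a') → shohyauy.
Attach voice causative -ow → shohyauyow.
Attach mood imperative esh- → eshshohyauyow.
Attach tense future -aw → eshshohyauyowaw.
Apply epenthesis: eshshohyauyowaw → eshashohyauyowaw.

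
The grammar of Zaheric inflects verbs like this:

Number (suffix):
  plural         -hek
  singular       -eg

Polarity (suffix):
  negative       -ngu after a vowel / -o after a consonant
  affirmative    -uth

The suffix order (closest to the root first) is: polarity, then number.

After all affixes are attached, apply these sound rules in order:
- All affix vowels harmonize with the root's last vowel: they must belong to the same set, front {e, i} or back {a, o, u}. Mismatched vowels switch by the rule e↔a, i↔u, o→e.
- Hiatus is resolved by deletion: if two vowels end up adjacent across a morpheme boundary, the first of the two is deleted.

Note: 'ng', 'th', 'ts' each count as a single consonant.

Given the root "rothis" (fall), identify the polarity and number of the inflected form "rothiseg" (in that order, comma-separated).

Segment: rothis-o-eg.
polarity: -ngu/o → negative.
number: -eg → singular.

negative, singular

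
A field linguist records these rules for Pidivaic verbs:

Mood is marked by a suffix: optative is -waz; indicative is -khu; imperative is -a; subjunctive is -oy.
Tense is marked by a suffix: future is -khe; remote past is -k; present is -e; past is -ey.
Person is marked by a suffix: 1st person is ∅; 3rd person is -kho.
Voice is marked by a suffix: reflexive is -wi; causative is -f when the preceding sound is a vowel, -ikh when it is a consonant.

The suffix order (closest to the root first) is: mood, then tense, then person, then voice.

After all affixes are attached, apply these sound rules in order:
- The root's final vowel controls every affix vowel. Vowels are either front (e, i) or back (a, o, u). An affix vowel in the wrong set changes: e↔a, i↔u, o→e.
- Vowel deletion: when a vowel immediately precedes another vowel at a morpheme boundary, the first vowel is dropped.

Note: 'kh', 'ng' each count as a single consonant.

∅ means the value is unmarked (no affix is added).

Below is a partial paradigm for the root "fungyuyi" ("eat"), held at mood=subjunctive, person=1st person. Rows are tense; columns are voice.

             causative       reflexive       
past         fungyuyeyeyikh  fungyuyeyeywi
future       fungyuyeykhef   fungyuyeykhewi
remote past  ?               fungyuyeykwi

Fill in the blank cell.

Attach mood subjunctive -oy → fungyuyioy.
Attach tense remote past -k → fungyuyioyk.
person = 1st person: zero marking, form stays fungyuyioyk.
Attach voice causative -ikh (after consonant 'k') → fungyuyioykikh.
Apply vowel harmony: fungyuyioykikh → fungyuyieykikh.
Apply vowel deletion: fungyuyieykikh → fungyuyeykikh.

fungyuyeykikh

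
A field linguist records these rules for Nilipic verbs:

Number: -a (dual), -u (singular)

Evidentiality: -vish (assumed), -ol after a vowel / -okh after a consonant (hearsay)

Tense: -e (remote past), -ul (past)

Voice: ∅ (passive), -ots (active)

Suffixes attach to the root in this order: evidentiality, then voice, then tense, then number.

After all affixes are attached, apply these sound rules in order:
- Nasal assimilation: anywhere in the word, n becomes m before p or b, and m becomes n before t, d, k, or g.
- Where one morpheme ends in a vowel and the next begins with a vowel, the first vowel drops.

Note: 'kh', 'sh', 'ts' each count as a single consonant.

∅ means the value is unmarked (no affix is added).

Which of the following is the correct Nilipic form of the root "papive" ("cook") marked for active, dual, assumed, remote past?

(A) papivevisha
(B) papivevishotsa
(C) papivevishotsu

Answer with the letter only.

B

Attach evidentiality assumed -vish → papivevish.
Attach voice active -ots → papivevishots.
Attach tense remote past -e → papivevishotse.
Attach number dual -a → papivevishotsea.
Nasal assimilation: no change.
Apply vowel deletion: papivevishotsea → papivevishotsa.
So the correct form is papivevishotsa, option (B).
(C) papivevishotsu is wrong: it uses singular instead of dual for number.
(A) papivevisha is wrong: it uses passive instead of active for voice.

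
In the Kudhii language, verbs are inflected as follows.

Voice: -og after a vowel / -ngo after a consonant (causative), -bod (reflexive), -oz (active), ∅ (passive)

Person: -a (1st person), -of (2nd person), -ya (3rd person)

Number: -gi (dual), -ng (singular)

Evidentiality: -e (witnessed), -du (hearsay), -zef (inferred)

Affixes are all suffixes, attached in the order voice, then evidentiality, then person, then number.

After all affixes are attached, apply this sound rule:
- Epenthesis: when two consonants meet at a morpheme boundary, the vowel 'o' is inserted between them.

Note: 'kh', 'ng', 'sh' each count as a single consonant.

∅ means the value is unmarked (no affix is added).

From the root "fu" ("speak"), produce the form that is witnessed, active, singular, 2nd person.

Attach voice active -oz → fuoz.
Attach evidentiality witnessed -e → fuoze.
Attach person 2nd person -of → fuozeof.
Attach number singular -ng → fuozeofng.
Apply epenthesis: fuozeofng → fuozeofong.

fuozeofong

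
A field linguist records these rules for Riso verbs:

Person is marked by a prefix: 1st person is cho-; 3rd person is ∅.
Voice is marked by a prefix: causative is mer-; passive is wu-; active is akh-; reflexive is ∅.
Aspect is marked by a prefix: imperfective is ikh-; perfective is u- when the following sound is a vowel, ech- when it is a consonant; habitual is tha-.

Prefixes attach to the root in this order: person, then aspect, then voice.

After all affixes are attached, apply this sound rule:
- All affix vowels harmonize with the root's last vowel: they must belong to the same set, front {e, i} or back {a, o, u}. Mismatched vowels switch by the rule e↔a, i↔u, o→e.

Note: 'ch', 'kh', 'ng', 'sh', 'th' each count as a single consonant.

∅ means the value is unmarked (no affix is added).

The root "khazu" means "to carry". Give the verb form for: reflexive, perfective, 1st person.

Attach person 1st person cho- → chokhazu.
Attach aspect perfective ech- (before consonant 'ch') → echchokhazu.
voice = reflexive: zero marking, form stays echchokhazu.
Apply vowel harmony: echchokhazu → achchokhazu.

achchokhazu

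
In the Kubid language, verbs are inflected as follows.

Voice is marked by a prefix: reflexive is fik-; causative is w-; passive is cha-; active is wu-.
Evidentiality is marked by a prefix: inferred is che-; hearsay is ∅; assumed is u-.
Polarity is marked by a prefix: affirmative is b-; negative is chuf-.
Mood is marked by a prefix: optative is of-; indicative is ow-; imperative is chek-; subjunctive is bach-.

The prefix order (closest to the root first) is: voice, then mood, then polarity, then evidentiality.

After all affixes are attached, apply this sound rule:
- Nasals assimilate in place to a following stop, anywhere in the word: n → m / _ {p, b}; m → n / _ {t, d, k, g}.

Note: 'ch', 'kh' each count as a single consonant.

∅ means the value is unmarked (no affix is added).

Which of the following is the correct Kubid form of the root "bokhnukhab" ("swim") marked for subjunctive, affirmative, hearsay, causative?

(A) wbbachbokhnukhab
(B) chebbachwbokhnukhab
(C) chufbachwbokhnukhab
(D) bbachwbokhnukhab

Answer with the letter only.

D

Attach voice causative w- → wbokhnukhab.
Attach mood subjunctive bach- → bachwbokhnukhab.
Attach polarity affirmative b- → bbachwbokhnukhab.
evidentiality = hearsay: zero marking, form stays bbachwbokhnukhab.
Nasal assimilation: no change.
So the correct form is bbachwbokhnukhab, option (D).
(A) wbbachbokhnukhab is wrong: it has the affixes in the wrong order.
(B) chebbachwbokhnukhab is wrong: it uses inferred instead of hearsay for evidentiality.
(C) chufbachwbokhnukhab is wrong: it uses negative instead of affirmative for polarity.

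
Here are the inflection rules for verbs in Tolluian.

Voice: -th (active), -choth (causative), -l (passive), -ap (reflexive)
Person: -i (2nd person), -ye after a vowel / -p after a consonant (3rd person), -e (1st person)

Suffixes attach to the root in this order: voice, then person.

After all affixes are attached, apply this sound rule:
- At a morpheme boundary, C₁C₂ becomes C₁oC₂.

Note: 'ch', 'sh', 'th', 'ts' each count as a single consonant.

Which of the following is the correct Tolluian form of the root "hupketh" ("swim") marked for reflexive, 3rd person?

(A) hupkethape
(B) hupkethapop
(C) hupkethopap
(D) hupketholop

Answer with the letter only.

B

Attach voice reflexive -ap → hupkethap.
Attach person 3rd person -p (after consonant 'p') → hupkethapp.
Apply epenthesis: hupkethapp → hupkethapop.
So the correct form is hupkethapop, option (B).
(C) hupkethopap is wrong: it has the affixes in the wrong order.
(A) hupkethape is wrong: it uses 1st person instead of 3rd person for person.
(D) hupketholop is wrong: it uses passive instead of reflexive for voice.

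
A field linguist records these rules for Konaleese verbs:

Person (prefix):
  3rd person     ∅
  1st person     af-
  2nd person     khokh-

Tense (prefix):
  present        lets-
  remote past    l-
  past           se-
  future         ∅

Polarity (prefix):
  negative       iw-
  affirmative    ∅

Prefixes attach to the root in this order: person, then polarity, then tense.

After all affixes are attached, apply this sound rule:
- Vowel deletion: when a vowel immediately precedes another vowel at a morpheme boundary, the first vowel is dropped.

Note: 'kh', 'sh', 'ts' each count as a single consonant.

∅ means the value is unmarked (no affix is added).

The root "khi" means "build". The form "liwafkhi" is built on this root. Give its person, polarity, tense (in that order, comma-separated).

1st person, negative, remote past

Segment: l-iw-af-khi.
person: af- → 1st person.
polarity: iw- → negative.
tense: l- → remote past.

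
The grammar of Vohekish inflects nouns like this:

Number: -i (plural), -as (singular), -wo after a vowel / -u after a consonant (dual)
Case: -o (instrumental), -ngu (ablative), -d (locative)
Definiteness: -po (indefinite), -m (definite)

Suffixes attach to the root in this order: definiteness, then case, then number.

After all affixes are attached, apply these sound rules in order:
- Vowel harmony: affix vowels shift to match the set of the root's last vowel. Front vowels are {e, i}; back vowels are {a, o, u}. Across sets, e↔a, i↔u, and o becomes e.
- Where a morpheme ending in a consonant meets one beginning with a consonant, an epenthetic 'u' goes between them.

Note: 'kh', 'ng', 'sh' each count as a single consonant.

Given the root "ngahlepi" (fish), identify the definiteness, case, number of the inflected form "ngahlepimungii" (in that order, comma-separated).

Segment: ngahlepi-m-ngu-i.
definiteness: -m → definite.
case: -ngu → ablative.
number: -i → plural.

definite, ablative, plural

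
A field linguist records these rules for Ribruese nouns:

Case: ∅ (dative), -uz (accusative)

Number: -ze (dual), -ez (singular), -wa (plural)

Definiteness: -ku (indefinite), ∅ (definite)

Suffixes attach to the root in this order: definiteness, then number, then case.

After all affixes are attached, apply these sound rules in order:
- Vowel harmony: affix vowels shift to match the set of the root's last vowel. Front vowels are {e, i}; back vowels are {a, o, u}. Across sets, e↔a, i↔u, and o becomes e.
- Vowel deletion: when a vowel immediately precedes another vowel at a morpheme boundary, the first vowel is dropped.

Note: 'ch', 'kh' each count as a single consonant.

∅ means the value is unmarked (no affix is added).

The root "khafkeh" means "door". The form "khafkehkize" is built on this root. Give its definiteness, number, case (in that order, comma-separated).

Segment: khafkeh-ku-ze.
definiteness: -ku → indefinite.
number: -ze → dual.
case: ∅ → dative.

indefinite, dual, dative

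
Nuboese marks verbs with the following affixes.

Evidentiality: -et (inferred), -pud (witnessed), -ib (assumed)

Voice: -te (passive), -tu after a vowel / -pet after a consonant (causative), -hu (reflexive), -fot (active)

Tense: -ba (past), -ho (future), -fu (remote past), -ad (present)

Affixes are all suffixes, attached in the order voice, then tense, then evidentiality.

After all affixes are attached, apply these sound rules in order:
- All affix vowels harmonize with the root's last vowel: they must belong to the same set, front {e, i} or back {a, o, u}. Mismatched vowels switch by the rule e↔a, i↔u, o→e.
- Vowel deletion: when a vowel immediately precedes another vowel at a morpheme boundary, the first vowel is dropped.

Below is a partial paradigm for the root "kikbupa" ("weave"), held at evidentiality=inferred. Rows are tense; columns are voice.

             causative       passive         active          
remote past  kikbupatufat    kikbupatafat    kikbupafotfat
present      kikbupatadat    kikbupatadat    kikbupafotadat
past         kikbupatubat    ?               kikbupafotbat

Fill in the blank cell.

kikbupatabat

Attach voice passive -te → kikbupate.
Attach tense past -ba → kikbupateba.
Attach evidentiality inferred -et → kikbupatebaet.
Apply vowel harmony: kikbupatebaet → kikbupatabaat.
Apply vowel deletion: kikbupatabaat → kikbupatabat.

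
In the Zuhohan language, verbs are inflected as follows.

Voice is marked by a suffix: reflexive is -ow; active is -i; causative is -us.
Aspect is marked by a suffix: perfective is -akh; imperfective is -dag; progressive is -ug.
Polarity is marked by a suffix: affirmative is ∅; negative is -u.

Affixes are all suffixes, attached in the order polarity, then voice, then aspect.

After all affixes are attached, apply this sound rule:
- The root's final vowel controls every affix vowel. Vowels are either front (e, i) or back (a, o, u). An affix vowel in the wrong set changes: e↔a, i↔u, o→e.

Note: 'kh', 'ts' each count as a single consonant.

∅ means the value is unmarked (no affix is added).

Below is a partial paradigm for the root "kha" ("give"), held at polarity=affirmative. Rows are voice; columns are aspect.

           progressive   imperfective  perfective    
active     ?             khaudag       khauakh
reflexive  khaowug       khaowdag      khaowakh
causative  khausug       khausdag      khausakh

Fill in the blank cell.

polarity = affirmative: zero marking, form stays kha.
Attach voice active -i → khai.
Attach aspect progressive -ug → khaiug.
Apply vowel harmony: khaiug → khauug.

khauug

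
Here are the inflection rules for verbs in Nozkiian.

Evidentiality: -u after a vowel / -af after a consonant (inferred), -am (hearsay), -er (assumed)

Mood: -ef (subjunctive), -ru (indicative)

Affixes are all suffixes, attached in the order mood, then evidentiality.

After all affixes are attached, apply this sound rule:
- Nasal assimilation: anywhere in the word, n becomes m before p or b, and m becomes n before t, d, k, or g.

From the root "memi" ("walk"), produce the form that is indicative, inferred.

Attach mood indicative -ru → memiru.
Attach evidentiality inferred -u (after vowel 'u') → memiruu.
Nasal assimilation: no change.

memiruu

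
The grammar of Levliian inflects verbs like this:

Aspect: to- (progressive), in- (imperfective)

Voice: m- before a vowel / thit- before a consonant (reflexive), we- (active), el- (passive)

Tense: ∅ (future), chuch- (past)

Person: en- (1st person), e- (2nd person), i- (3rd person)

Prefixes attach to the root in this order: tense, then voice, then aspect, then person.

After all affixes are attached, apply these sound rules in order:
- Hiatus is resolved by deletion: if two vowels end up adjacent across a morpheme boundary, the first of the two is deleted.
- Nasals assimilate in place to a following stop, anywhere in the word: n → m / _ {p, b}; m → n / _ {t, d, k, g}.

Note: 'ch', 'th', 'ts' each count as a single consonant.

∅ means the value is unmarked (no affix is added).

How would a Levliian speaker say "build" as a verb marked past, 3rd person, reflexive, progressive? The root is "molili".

itothitchuchmolili

Attach tense past chuch- → chuchmolili.
Attach voice reflexive thit- (before consonant 'ch') → thitchuchmolili.
Attach aspect progressive to- → tothitchuchmolili.
Attach person 3rd person i- → itothitchuchmolili.
Vowel deletion: no change.
Nasal assimilation: no change.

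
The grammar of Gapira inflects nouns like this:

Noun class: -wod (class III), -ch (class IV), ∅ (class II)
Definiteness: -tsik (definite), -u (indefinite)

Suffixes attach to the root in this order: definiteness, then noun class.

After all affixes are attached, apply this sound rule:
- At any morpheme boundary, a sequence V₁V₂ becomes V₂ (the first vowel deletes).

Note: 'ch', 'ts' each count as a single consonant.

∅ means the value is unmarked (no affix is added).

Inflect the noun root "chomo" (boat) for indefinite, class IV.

Attach definiteness indefinite -u → chomou.
Attach noun class class IV -ch → chomouch.
Apply vowel deletion: chomouch → chomuch.

chomuch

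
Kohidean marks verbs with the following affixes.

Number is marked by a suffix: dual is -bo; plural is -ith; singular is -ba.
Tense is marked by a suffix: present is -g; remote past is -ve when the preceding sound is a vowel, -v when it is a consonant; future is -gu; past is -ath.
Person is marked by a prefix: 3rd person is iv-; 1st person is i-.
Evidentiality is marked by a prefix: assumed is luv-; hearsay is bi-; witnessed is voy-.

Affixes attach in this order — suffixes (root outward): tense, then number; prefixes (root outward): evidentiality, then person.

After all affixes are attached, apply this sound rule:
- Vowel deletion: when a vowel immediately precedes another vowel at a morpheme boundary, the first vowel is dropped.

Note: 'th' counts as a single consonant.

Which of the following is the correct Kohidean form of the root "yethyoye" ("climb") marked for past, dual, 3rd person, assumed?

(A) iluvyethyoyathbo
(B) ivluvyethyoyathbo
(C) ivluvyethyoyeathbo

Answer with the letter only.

B

Attach tense past -ath → yethyoyeath.
Attach evidentiality assumed luv- → luvyethyoyeath.
Attach number dual -bo → luvyethyoyeathbo.
Attach person 3rd person iv- → ivluvyethyoyeathbo.
Apply vowel deletion: ivluvyethyoyeathbo → ivluvyethyoyathbo.
So the correct form is ivluvyethyoyathbo, option (B).
(A) iluvyethyoyathbo is wrong: it uses 1st person instead of 3rd person for person.
(C) ivluvyethyoyeathbo is wrong: it fails to apply the sound rule(s).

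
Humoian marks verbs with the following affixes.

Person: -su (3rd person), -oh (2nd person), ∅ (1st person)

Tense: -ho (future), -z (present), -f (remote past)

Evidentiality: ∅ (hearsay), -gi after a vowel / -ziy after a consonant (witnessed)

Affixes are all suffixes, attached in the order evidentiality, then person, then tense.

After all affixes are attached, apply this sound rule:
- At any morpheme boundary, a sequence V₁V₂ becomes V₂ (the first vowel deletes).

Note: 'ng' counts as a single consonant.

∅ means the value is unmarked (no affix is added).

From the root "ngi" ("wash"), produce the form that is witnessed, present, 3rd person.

ngigisuz

Attach evidentiality witnessed -gi (after vowel 'i') → ngigi.
Attach person 3rd person -su → ngigisu.
Attach tense present -z → ngigisuz.
Vowel deletion: no change.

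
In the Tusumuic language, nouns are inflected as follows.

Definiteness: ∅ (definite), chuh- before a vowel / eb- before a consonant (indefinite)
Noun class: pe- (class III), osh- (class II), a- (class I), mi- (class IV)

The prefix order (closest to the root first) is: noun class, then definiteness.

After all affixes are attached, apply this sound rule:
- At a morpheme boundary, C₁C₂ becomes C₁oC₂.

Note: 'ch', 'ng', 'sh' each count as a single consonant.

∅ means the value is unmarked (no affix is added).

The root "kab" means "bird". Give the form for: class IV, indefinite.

ebomikab

Attach noun class class IV mi- → mikab.
Attach definiteness indefinite eb- (before consonant 'm') → ebmikab.
Apply epenthesis: ebmikab → ebomikab.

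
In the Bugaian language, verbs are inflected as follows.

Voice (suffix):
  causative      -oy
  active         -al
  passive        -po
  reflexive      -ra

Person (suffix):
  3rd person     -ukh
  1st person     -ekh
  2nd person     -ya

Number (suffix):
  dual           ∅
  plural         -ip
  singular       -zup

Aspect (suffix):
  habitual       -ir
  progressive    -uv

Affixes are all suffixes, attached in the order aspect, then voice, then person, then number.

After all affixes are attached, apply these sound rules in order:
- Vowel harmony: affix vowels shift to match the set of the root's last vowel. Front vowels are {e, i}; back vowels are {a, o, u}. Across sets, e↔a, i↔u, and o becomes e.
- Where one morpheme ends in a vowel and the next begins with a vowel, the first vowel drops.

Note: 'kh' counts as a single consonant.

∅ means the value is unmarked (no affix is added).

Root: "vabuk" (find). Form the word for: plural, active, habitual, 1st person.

vabukuralakhup

Attach aspect habitual -ir → vabukir.
Attach voice active -al → vabukiral.
Attach person 1st person -ekh → vabukiralekh.
Attach number plural -ip → vabukiralekhip.
Apply vowel harmony: vabukiralekhip → vabukuralakhup.
Vowel deletion: no change.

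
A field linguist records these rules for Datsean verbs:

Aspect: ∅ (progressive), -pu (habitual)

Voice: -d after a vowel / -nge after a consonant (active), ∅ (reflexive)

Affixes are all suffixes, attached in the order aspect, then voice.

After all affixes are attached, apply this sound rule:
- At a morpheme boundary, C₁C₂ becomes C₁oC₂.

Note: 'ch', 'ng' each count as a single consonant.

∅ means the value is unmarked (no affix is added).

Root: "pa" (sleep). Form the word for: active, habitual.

papud

Attach aspect habitual -pu → papu.
Attach voice active -d (after vowel 'u') → papud.
Epenthesis: no change.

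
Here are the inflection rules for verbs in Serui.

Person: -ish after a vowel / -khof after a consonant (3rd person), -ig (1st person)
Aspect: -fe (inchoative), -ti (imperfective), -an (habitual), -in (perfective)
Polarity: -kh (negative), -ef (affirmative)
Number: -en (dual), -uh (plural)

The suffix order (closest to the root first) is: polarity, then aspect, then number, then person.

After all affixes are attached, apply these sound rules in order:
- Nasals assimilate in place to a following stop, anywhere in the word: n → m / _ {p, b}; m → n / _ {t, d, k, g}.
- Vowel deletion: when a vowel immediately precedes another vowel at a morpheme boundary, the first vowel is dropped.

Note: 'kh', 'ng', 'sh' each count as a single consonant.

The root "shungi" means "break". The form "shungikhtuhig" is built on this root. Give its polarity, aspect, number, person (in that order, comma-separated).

Segment: shungi-kh-ti-uh-ig.
polarity: -kh → negative.
aspect: -ti → imperfective.
number: -uh → plural.
person: -ig → 1st person.

negative, imperfective, plural, 1st person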